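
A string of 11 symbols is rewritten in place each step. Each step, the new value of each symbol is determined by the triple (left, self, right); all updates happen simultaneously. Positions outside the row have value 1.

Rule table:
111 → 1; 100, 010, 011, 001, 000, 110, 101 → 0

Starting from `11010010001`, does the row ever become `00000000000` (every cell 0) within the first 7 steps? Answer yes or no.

step 1: 10000000000
step 2: 00000000000
all cells are 0 at step 2

yes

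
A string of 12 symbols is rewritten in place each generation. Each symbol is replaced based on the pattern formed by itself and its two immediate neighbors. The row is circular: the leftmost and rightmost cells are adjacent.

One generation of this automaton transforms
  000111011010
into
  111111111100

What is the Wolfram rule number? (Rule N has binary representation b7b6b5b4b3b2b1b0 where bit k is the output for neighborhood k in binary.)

235

position 4: 111 → 1  (bit 7 = 1)
position 5: 110 → 1  (bit 6 = 1)
position 6: 101 → 1  (bit 5 = 1)
position 11: 100 → 0  (bit 4 = 0)
position 3: 011 → 1  (bit 3 = 1)
position 10: 010 → 0  (bit 2 = 0)
position 2: 001 → 1  (bit 1 = 1)
position 0: 000 → 1  (bit 0 = 1)
bits b7..b0 = 11101011 = 235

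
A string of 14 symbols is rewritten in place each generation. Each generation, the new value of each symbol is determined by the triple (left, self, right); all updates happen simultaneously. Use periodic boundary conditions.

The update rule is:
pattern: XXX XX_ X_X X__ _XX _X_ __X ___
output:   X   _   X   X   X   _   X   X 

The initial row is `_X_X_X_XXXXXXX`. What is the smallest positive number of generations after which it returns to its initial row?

X_X_X_XXXXXXX_
_X_X_XXXXXXX_X
X_X_XXXXXXX_X_
_X_XXXXXXX_X_X
X_XXXXXXX_X_X_
_XXXXXXX_X_X_X
XXXXXXX_X_X_X_
XXXXXX_X_X_X_X
XXXXX_X_X_X_XX
XXXX_X_X_X_XXX
XXX_X_X_X_XXXX
XX_X_X_X_XXXXX
X_X_X_X_XXXXXX
_X_X_X_XXXXXXX

14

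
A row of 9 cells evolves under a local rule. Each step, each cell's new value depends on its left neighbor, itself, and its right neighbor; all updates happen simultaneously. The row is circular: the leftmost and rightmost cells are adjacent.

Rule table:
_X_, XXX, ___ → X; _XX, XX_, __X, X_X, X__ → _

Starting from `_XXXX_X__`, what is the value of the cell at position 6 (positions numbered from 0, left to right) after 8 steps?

X

__XX__X_X
______X_X
_XXXX_X_X
__XX__X_X  (repeats step 1; period 3)
step 8: ______X_X
position 6 holds X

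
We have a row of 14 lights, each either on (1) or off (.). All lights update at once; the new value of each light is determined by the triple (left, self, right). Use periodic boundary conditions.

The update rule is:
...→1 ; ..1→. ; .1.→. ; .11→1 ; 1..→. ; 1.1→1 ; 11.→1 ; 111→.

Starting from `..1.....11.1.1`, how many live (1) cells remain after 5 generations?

3

....111.111.1.
111.1.111.11..
1.11.11.1111..
.11111111..1..
.1......1....1
count of 1: 3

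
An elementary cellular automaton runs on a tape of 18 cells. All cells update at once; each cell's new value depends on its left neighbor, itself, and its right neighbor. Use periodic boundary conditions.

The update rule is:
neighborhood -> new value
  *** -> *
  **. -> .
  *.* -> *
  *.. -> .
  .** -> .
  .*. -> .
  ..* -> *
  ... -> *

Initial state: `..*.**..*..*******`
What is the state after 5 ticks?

tick 1: .*.*...*..*.*****.
tick 2: *.*..**..*.*.***..
tick 3: .*..*...*.*.*.*..*
tick 4: *..*..**.*.*.*..*.
tick 5: ..*..*..*.*.*..*.*

..*..*..*.*.*..*.*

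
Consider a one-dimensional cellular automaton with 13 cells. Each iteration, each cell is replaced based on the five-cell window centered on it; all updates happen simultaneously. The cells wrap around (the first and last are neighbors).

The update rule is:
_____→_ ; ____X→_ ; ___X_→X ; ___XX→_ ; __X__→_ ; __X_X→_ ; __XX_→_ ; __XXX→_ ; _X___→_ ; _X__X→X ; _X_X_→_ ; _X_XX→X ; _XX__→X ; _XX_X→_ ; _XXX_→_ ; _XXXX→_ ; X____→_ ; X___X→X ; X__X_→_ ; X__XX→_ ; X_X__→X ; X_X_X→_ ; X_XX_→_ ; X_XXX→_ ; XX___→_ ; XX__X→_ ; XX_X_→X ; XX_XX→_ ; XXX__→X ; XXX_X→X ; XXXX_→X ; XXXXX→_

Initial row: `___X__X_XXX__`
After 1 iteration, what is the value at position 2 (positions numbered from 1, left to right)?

iteration 1: __X_X__X__X__
position 2 holds _

_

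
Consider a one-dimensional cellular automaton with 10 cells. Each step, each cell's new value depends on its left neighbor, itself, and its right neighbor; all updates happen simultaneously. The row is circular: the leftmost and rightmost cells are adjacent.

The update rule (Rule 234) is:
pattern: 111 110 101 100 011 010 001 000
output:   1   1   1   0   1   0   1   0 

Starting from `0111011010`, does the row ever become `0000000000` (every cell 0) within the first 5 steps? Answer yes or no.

no

step 1: 1111111100
step 2: 1111111101
step 3: 1111111111
step 4: 1111111111  (fixed point — unchanged through step 5)
step 5 is 1111111111, still not uniform 0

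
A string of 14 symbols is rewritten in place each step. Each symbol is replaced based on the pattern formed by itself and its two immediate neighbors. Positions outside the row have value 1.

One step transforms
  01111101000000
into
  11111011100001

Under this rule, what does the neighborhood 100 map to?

1

At position 8 the neighborhood is 100; the next row has 1 there.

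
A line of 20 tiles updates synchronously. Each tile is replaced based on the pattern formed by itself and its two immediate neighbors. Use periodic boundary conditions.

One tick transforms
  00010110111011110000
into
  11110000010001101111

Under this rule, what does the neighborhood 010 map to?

1

At position 3 the neighborhood is 010; the next row has 1 there.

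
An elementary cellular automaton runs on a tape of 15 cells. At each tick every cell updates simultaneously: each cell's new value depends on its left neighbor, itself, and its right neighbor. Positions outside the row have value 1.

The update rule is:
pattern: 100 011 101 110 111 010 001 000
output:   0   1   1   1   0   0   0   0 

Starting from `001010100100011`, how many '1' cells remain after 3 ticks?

1

tick 1: 000101000000010
tick 2: 000010000000001
tick 3: 000000000000001
count of 1: 1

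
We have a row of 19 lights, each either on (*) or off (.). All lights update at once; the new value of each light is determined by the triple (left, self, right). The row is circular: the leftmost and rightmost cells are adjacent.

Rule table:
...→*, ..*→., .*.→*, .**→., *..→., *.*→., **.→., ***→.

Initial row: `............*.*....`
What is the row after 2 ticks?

tick 1: ***********.*.*.***
tick 2: ............*.*....

............*.*....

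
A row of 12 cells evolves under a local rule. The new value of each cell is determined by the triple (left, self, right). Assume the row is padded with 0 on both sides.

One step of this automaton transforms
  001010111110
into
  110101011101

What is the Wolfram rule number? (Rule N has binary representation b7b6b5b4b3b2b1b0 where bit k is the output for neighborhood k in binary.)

179

position 7: 111 → 1  (bit 7 = 1)
position 10: 110 → 0  (bit 6 = 0)
position 3: 101 → 1  (bit 5 = 1)
position 11: 100 → 1  (bit 4 = 1)
position 6: 011 → 0  (bit 3 = 0)
position 2: 010 → 0  (bit 2 = 0)
position 1: 001 → 1  (bit 1 = 1)
position 0: 000 → 1  (bit 0 = 1)
bits b7..b0 = 10110011 = 179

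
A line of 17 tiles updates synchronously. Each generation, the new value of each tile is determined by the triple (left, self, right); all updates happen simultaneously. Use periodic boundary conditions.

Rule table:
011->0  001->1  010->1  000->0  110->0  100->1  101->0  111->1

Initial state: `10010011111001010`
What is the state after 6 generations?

generation 1: 11111101110111010
generation 2: 01111000100010010
generation 3: 10110101110111111
generation 4: 00000100100011111
generation 5: 10001111110101110
generation 6: 11010111100100100

11010111100100100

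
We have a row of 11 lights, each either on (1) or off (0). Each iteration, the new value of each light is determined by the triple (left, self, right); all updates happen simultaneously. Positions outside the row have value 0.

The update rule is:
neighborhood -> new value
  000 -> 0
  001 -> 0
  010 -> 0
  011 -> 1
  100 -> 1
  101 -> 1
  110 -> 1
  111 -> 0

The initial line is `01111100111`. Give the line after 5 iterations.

00000110011

01000110101
00100111010
00010101101
00001011110
00000110011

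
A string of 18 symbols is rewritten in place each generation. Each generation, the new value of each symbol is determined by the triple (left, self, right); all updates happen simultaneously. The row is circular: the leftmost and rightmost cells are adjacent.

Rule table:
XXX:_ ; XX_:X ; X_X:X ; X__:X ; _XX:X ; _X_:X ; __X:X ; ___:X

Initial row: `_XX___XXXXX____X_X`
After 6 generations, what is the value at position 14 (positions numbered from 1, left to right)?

_

XXXXXXX___XXXXXXXX
______XXXXX_______
XXXXXXX___XXXXXXXX  (repeats generation 1; period 2)
generation 6: ______XXXXX_______
position 14 holds _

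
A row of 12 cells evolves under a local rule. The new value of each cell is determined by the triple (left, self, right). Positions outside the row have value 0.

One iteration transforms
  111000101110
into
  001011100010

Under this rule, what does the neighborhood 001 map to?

1

At position 5 the neighborhood is 001; the next row has 1 there.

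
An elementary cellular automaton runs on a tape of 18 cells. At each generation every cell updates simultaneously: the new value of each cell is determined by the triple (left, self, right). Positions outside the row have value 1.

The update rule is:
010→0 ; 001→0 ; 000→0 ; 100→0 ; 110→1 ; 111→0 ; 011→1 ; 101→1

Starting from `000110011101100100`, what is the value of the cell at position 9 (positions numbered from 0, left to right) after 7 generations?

000110010111100000
000110001100100000
000110001100000000
000110001100000000  (fixed point — unchanged through generation 7)
position 9 holds 1

1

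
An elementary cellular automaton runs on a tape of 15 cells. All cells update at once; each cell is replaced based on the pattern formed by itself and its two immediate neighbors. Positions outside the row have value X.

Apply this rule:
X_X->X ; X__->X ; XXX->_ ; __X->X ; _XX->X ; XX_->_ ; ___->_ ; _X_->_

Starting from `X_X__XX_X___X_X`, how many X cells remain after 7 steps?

8

_X_XXX_X_X_X_XX
X_XX__X_X_X_XX_
_XX_XX_X_X_XX_X
XX_XX_X_X_XX_XX
__XX_X_X_XX_XX_
XXX_X_X_XX_XX_X
___X_X_XX_XX_XX
count of X: 8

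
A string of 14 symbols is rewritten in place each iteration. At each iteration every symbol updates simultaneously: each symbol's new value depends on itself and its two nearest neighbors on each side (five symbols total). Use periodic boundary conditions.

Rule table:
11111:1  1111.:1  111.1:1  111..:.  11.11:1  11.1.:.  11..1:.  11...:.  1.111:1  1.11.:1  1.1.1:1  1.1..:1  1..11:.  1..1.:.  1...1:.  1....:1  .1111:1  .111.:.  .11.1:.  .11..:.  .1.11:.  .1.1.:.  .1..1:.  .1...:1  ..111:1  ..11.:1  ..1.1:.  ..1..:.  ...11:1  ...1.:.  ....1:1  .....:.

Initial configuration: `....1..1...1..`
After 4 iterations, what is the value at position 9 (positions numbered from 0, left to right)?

iteration 1: ..1.....1...11
iteration 2: ...11.1..1.11.
iteration 3: 1111..1....1..
iteration 4: 111....111....
position 9 holds 1

1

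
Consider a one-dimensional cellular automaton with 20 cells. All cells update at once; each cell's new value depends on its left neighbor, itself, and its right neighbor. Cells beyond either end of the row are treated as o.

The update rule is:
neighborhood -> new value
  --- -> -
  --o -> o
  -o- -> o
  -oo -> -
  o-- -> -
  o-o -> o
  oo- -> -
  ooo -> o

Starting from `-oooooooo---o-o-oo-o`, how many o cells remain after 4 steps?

o-oooooo---ooooo--o-
-o-oooo---o-ooo--ooo
ooo-oo---ooo-o--o-oo
oo-o----o-o-oo-ooo-o
count of o: 11

11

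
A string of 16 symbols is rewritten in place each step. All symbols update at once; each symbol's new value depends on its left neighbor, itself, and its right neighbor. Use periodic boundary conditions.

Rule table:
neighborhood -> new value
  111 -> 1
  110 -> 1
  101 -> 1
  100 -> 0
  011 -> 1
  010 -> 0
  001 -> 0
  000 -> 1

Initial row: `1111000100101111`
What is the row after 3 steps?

step 1: 1111010000011111
step 2: 1111100111011111
step 3: 1111100111111111

1111100111111111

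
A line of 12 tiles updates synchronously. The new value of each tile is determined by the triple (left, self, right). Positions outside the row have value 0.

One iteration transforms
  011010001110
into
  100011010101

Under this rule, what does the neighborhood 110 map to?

0

At position 2 the neighborhood is 110; the next row has 0 there.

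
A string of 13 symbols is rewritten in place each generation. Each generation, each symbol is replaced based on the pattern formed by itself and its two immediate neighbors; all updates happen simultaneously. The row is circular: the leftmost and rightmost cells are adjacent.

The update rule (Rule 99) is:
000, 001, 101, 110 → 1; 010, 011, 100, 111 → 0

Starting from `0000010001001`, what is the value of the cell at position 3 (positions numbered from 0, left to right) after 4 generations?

1

0111100110010
1000101010100
0011010101001
0101101010010
position 3 holds 1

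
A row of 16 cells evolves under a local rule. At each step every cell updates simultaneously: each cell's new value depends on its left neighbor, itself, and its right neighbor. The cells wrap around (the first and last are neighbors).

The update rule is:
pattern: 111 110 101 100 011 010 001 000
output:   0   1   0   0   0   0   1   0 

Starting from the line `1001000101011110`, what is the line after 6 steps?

0100000001000100

step 1: 0010001000000010
step 2: 0100010000000100
step 3: 1000100000001000
step 4: 0001000000010001
step 5: 0010000000100010
step 6: 0100000001000100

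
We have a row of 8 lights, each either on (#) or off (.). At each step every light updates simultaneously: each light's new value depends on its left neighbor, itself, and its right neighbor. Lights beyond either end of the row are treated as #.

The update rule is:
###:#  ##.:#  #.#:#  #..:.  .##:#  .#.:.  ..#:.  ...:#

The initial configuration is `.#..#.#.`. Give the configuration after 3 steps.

####..##

#....#.#
#.##..##
####..##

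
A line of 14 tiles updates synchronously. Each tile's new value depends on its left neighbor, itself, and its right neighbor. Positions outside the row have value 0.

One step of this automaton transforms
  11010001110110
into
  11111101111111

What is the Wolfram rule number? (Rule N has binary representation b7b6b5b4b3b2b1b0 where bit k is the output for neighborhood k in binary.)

253

position 8: 111 → 1  (bit 7 = 1)
position 1: 110 → 1  (bit 6 = 1)
position 2: 101 → 1  (bit 5 = 1)
position 4: 100 → 1  (bit 4 = 1)
position 0: 011 → 1  (bit 3 = 1)
position 3: 010 → 1  (bit 2 = 1)
position 6: 001 → 0  (bit 1 = 0)
position 5: 000 → 1  (bit 0 = 1)
bits b7..b0 = 11111101 = 253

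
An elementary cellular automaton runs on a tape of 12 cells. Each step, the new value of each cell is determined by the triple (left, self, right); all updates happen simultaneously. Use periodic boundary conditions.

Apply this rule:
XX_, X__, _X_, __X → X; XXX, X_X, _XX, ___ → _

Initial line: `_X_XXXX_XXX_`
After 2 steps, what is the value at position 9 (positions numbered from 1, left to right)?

XX____X___XX
_XX__XXX_X__
position 9 holds _

_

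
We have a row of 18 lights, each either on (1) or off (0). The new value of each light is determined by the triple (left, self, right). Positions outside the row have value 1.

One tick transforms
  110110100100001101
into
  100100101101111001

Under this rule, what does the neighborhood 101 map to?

0

At position 2 the neighborhood is 101; the next row has 0 there.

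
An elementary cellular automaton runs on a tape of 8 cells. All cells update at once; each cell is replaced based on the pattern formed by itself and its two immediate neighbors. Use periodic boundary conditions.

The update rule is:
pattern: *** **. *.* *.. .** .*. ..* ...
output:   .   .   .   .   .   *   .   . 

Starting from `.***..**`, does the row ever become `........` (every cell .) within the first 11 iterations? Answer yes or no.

........
all cells are . at iteration 1

yes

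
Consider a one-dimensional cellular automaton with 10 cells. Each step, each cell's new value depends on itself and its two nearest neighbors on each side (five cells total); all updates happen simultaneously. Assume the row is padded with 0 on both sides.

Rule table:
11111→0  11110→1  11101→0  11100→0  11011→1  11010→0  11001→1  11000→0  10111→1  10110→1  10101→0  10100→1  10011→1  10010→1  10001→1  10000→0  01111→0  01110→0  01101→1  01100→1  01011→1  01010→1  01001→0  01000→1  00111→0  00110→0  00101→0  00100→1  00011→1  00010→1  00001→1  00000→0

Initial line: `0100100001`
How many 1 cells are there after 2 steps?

1101110111
0111001100
count of 1: 5

5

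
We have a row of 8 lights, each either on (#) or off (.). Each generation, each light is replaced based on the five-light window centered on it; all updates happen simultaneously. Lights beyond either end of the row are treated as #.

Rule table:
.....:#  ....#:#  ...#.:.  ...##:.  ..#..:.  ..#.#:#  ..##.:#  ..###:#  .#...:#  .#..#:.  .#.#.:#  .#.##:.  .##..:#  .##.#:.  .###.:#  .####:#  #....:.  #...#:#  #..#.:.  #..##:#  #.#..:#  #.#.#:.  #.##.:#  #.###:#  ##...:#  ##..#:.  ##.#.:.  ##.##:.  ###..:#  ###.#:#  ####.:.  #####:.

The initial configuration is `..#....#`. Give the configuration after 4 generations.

...#.#.#
##.##..#
.#.##.##
...#..##

...#..##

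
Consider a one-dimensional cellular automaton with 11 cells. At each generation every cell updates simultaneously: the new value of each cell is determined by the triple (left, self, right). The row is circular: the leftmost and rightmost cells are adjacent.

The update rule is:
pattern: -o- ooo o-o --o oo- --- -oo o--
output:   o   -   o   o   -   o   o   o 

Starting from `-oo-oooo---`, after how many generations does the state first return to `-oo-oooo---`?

22

oo-oo---ooo
--oo-oooo--
ooo-oo---oo
---oo-oooo-
oooo-oo---o
----oo-oooo
ooooo-oo---
o----oo-ooo
-ooooo-oo--
oo----oo-oo
--ooooo-oo-
ooo----oo-o
---ooooo-oo
oooo----oo-
o---ooooo-o
-oooo----oo
oo---ooooo-
o-oooo----o
-oo---ooooo
oo-oooo----
o-oo---oooo
-oo-oooo---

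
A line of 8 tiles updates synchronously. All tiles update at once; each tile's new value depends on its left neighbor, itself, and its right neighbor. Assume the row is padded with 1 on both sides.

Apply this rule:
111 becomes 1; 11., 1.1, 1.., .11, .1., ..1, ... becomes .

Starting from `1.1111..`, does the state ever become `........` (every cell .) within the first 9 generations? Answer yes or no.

yes

...11...
........
all cells are . at generation 2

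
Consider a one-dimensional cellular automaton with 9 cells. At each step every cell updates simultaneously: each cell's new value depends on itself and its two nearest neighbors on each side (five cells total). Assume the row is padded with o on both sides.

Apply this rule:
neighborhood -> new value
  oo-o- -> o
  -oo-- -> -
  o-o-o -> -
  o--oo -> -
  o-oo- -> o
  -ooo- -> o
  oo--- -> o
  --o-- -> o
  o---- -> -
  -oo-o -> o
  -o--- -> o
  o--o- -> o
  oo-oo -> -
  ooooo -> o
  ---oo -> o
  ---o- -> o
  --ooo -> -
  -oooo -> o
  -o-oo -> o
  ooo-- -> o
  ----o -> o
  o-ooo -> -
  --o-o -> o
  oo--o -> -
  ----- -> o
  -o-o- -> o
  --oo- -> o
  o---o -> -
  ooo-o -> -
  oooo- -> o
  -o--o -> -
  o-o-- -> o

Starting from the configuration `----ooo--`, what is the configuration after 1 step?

o-oo-oo--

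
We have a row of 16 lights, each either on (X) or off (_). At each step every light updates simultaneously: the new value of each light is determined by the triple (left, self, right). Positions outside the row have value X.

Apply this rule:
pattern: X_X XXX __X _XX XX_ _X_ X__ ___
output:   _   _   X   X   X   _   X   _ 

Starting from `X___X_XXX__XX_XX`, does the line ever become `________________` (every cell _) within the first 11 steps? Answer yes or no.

XX_X__X_XXXXX_X_
_X__XX__X___X___
__XXXXXX_X_X_X_X
XXX____X_______X
__XX__X_X_____XX
XXXXXX___X___XX_
_____XX_X_X_XXX_
X___XXX_____X_X_
XX_XX_XX___X____
_X_XX_XXX_X_X__X
___XX_X_X____XXX
step 11 is ___XX_X_X____XXX, still not uniform _

no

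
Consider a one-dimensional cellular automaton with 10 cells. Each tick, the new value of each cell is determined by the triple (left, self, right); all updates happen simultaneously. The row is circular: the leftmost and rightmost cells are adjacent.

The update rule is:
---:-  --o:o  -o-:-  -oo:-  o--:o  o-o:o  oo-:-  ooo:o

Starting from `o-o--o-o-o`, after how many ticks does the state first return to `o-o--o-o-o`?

2

tick 1: -o-oo-o-o-
tick 2: o-o--o-o-o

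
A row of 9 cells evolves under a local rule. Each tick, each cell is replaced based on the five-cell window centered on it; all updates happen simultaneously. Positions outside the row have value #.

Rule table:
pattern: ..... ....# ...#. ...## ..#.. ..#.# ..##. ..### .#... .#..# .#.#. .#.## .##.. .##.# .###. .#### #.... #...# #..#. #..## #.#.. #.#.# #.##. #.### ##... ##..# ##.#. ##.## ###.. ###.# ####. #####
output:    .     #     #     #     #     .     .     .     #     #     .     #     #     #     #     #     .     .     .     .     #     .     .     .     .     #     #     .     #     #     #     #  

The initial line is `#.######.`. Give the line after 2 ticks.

##..####.

#..#####.
##..####.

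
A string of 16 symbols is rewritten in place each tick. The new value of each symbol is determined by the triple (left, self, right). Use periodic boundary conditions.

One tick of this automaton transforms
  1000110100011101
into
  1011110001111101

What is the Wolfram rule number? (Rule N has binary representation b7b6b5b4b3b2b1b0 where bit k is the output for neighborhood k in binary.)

position 12: 111 → 1  (bit 7 = 1)
position 0: 110 → 1  (bit 6 = 1)
position 6: 101 → 0  (bit 5 = 0)
position 1: 100 → 0  (bit 4 = 0)
position 4: 011 → 1  (bit 3 = 1)
position 7: 010 → 0  (bit 2 = 0)
position 3: 001 → 1  (bit 1 = 1)
position 2: 000 → 1  (bit 0 = 1)
bits b7..b0 = 11001011 = 203

203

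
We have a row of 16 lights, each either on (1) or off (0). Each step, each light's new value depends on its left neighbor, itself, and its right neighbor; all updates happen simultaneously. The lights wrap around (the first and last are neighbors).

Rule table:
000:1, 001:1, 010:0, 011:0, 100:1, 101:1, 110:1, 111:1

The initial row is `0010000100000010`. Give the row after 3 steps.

1101111011111101
1110111101111110
0111011110111111

0111011110111111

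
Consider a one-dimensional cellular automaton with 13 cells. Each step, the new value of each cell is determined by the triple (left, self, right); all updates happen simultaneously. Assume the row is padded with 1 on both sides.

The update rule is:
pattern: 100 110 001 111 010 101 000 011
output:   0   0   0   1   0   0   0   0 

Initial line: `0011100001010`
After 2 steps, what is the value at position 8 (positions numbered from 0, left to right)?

step 1: 0001000000000
step 2: 0000000000000
position 8 holds 0

0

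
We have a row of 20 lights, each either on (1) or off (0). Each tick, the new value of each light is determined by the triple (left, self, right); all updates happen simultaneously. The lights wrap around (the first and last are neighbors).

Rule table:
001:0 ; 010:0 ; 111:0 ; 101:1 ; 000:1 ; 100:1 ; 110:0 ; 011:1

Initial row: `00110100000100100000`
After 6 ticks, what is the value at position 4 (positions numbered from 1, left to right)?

10101011110010011111
01010110001001010000
00101101100100101111
10011011010010011000
01010110101001010110
00101101010100101101
position 4 holds 0

0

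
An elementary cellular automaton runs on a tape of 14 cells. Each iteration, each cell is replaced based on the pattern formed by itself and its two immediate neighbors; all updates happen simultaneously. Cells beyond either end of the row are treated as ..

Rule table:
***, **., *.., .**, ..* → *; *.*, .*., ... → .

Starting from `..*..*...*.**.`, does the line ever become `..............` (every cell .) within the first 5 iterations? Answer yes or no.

no

.*.**.*.*..***
*..**....*****
.*****..******
**************
**************
iteration 5 is **************, still not uniform .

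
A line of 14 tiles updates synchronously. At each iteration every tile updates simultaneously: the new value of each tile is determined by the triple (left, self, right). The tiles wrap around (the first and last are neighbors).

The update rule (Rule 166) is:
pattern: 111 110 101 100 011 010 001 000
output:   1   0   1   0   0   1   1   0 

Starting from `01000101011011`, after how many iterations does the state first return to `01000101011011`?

11001111100100
00010111001101
00111010010011
01010110110100
11111001001100
01110011010001
10100100110011
01101101000101
10010011001111
00110100010111
01001100111010
11010001010110
00110011111001
01000101110011
11001110100100
00010101101101
00111110010011
01011100110100
11101001001100
01011011010001
11100100110011
11001101000101
10010011001110
10110100010101
01001100111110
11010001011100
00110011101001
01000101011011

28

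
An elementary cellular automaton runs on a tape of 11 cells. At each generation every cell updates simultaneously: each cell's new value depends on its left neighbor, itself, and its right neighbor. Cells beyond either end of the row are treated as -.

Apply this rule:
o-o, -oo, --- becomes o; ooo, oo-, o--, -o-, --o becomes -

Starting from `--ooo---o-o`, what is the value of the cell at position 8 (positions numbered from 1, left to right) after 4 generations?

-

o-o---o--o-
-o--o------
------ooooo
ooooo-o----
position 8 holds -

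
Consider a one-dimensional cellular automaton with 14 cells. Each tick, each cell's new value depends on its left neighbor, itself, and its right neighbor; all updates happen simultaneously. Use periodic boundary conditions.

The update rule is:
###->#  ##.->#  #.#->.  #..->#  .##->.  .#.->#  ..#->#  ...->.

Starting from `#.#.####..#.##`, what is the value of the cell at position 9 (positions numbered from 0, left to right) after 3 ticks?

#.#..######..#
#.###.#######.
#..##..######.
position 9 holds #

#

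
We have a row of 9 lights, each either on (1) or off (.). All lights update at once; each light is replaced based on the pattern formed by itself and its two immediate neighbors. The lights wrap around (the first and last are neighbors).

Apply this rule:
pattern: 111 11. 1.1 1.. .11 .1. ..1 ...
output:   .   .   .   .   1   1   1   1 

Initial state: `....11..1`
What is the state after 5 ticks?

..11.1111

tick 1: .1111..11
tick 2: .1....11.
tick 3: 11.1111..
tick 4: 1..1....1
tick 5: ..11.1111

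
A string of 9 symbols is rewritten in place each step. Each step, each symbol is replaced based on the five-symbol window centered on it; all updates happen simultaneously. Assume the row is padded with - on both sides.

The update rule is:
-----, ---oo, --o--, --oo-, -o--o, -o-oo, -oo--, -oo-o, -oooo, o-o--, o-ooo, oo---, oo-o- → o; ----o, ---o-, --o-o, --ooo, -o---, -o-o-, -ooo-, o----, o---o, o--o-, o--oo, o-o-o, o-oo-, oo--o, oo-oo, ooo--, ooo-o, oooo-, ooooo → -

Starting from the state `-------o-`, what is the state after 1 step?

ooooo--o-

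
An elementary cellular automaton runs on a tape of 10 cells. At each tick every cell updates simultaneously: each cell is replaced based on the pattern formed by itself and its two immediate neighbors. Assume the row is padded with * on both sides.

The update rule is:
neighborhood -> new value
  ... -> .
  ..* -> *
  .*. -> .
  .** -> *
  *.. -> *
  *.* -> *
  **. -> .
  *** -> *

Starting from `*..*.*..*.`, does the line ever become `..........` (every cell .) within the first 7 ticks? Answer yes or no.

no

.**.*.**.*
**.*.**.**
*.*.**.***
.*.**.****
*.**.*****
.**.******
**.*******
tick 7 is **.*******, still not uniform .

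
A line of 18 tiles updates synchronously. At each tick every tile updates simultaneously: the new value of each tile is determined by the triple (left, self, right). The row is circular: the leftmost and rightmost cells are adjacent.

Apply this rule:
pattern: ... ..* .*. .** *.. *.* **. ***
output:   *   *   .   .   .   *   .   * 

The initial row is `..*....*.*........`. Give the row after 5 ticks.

*.*.*..*.*.*.*.*..

**..***.*..*******
*..*.*.*..*.******
..*.*.*..*.*.*****
.*.*.*..*.*.*.***.
*.*.*..*.*.*.*.*..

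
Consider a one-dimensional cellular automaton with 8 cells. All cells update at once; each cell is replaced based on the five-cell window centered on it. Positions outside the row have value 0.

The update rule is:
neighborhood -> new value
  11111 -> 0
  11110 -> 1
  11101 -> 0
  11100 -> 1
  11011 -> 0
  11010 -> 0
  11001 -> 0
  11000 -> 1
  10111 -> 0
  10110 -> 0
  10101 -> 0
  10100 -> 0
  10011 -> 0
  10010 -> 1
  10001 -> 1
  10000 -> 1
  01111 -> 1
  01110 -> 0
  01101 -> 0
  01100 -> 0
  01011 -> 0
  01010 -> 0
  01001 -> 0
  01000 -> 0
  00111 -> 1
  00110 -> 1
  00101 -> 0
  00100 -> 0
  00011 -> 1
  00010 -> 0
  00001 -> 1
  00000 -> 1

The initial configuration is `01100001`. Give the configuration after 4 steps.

step 1: 11011100
step 2: 10000111
step 3: 00111101
step 4: 11111000

11111000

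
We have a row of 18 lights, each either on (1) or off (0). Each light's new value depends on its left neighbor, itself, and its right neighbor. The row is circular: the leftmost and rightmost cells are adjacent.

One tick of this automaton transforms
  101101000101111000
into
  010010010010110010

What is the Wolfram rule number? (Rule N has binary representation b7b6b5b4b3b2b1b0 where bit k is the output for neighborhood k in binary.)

161

position 12: 111 → 1  (bit 7 = 1)
position 3: 110 → 0  (bit 6 = 0)
position 1: 101 → 1  (bit 5 = 1)
position 6: 100 → 0  (bit 4 = 0)
position 2: 011 → 0  (bit 3 = 0)
position 0: 010 → 0  (bit 2 = 0)
position 8: 001 → 0  (bit 1 = 0)
position 7: 000 → 1  (bit 0 = 1)
bits b7..b0 = 10100001 = 161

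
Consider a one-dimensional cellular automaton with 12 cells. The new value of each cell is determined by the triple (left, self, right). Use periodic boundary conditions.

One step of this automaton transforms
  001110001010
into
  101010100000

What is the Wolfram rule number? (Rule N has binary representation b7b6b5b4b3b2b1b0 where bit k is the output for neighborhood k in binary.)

position 3: 111 → 0  (bit 7 = 0)
position 4: 110 → 1  (bit 6 = 1)
position 9: 101 → 0  (bit 5 = 0)
position 5: 100 → 0  (bit 4 = 0)
position 2: 011 → 1  (bit 3 = 1)
position 8: 010 → 0  (bit 2 = 0)
position 1: 001 → 0  (bit 1 = 0)
position 0: 000 → 1  (bit 0 = 1)
bits b7..b0 = 01001001 = 73

73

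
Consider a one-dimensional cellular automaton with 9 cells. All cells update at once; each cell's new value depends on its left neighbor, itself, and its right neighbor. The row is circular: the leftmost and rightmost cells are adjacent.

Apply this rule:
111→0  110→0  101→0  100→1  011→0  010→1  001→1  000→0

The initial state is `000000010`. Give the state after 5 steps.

step 1: 000000111
step 2: 100001000
step 3: 110011101
step 4: 001100000
step 5: 010010000

010010000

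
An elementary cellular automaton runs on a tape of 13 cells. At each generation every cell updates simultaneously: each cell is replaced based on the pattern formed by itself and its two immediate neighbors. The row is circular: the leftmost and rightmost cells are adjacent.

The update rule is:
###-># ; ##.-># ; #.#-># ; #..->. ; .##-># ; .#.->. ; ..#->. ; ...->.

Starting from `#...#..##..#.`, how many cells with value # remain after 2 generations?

2

generation 1: .......##...#
generation 2: .......##....
count of #: 2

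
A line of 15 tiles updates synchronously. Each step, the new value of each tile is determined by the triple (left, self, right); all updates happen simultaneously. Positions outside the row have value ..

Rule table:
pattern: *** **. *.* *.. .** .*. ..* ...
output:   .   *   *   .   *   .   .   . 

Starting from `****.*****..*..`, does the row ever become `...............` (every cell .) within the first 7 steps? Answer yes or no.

step 1: *..***...*.....
step 2: ...*.*.........
step 3: ....*..........
step 4: ...............
all cells are . at step 4

yes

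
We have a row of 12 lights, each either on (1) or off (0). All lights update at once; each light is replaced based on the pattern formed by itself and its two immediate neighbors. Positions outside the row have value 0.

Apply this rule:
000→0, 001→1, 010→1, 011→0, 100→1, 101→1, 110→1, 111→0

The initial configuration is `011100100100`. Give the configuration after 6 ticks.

001101111011

100111111110
111000000011
001100000101
010110001111
111011010001
001101111011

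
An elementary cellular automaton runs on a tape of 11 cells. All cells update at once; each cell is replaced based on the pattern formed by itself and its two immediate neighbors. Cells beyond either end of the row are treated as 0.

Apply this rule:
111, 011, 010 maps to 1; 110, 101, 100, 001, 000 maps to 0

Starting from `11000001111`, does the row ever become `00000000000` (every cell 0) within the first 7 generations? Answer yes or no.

no

10000001110
10000001100
10000001000
10000001000  (fixed point — unchanged through generation 7)
generation 7 is 10000001000, still not uniform 0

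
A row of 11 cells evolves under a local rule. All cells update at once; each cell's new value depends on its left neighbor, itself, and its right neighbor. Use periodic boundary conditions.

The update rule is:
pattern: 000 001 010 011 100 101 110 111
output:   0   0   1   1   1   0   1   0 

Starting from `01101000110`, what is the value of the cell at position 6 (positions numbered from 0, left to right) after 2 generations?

1

generation 1: 01101100111
generation 2: 01101110101
position 6 holds 1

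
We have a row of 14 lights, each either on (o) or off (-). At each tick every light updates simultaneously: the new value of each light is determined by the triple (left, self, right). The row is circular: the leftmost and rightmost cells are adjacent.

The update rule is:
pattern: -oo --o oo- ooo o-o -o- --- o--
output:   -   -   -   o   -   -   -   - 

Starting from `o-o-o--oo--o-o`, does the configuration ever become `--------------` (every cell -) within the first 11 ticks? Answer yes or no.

--------------
all cells are - at tick 1

yes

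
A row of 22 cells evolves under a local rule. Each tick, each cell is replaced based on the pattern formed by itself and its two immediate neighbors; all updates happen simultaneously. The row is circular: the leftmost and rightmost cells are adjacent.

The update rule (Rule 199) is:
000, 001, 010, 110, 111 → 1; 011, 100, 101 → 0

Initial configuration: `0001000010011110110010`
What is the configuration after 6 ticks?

1001010010101010110010

1111011110101110010110
0111001110100110110010
1011010110101010010110
1001010010101010110010
1011010110101010010110  (repeats tick 3; period 2)
tick 6: 1001010010101010110010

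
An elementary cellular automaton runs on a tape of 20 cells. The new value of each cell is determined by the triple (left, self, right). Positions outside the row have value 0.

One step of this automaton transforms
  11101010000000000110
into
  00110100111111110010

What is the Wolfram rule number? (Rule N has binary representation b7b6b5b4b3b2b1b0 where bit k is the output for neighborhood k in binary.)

97

position 1: 111 → 0  (bit 7 = 0)
position 2: 110 → 1  (bit 6 = 1)
position 3: 101 → 1  (bit 5 = 1)
position 7: 100 → 0  (bit 4 = 0)
position 0: 011 → 0  (bit 3 = 0)
position 4: 010 → 0  (bit 2 = 0)
position 16: 001 → 0  (bit 1 = 0)
position 8: 000 → 1  (bit 0 = 1)
bits b7..b0 = 01100001 = 97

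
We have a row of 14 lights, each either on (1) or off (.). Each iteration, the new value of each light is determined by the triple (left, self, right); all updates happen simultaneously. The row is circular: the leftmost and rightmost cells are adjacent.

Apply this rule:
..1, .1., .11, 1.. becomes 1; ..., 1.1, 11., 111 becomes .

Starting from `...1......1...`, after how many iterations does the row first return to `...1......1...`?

..111....111..
.11..1..11..1.
11.111111.1111
...1......1...

4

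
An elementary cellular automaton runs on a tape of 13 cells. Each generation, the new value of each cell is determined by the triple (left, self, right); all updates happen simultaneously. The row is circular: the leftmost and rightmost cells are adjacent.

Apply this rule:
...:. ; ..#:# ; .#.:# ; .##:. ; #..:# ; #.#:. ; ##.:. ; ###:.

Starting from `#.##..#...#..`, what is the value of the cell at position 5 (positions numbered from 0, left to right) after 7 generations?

generation 1: #...####.####
generation 2: .#.#.........
generation 3: ##.##........
generation 4: .....#......#
generation 5: #...###....##
generation 6: .#.#...#..#..
generation 7: ##.##.######.
position 5 holds .

.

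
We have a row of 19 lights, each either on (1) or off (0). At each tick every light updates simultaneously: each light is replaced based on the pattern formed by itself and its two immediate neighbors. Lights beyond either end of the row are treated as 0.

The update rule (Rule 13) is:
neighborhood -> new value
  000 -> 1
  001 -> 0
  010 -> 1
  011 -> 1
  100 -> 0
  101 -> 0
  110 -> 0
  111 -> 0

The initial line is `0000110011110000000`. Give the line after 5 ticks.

1010101010100101011

1110100010000111111
1000101010110100000
1010101010100101111
1010101010100101000
1010101010100101011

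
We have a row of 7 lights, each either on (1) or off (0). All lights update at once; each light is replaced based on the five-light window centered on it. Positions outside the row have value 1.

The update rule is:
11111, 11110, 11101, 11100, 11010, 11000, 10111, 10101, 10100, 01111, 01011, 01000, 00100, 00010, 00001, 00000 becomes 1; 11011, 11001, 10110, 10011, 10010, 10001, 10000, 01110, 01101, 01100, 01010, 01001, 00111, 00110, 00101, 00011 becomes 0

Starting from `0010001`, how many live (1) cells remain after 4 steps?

step 1: 0011000
step 2: 0000100
step 3: 1011100
step 4: 1010100
count of 1: 3

3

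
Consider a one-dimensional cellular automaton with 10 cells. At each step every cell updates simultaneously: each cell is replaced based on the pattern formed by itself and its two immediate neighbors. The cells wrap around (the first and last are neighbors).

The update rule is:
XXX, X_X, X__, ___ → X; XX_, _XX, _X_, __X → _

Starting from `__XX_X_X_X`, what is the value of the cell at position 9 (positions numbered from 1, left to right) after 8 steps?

step 1: X___X_X_X_
step 2: _XX__X_X_X
step 3: X__X__X_X_
step 4: _X__X__X_X
step 5: X_X__X__X_
step 6: _X_X__X__X
step 7: X_X_X__X__
step 8: _X_X_X__X_
position 9 holds X

X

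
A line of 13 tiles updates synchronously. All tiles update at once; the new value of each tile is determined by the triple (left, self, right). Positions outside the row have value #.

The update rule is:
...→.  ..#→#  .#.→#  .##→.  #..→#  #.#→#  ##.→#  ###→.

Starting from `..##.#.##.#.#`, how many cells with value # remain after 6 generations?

7

generation 1: ##.####.####.
generation 2: .##...##...##
generation 3: #.##.#.##.#..
generation 4: ##.####.#####
generation 5: .##...##.....
generation 6: #.##.#.##...#
count of #: 7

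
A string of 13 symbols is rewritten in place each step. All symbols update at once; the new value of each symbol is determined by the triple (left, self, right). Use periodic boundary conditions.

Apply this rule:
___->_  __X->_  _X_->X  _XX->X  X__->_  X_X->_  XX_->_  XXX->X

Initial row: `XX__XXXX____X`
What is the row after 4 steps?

____X_______X

X___XXX_____X
____XX______X
____X_______X
____X_______X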